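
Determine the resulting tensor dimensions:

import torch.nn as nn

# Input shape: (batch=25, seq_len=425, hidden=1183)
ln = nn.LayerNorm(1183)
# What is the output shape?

Input shape: (25, 425, 1183)
Output shape: (25, 425, 1183)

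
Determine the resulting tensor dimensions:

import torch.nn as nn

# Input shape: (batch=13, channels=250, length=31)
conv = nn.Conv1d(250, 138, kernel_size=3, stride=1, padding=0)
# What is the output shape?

Input shape: (13, 250, 31)
Output shape: (13, 138, 29)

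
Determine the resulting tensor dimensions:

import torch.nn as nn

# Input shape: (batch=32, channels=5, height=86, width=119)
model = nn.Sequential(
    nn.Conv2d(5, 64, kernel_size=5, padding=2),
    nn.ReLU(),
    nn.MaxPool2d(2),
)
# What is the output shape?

Input shape: (32, 5, 86, 119)
  -> after Conv2d: (32, 64, 86, 119)
  -> after ReLU: (32, 64, 86, 119)
Output shape: (32, 64, 43, 59)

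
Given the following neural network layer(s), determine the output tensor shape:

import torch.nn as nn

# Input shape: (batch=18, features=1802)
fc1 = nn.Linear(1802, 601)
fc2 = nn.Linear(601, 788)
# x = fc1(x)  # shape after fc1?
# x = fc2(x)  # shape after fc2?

Input shape: (18, 1802)
  -> after fc1: (18, 601)
Output shape: (18, 788)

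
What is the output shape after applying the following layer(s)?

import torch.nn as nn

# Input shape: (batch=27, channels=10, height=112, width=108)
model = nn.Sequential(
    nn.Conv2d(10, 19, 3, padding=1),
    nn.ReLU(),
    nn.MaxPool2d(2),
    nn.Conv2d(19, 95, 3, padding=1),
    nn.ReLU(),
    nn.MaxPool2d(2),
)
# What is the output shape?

Input shape: (27, 10, 112, 108)
  -> after first Conv2d: (27, 19, 112, 108)
  -> after first MaxPool2d: (27, 19, 56, 54)
  -> after second Conv2d: (27, 95, 56, 54)
Output shape: (27, 95, 28, 27)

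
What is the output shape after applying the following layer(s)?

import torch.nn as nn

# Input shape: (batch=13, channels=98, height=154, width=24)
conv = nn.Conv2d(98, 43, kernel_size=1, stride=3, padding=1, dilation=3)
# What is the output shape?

Input shape: (13, 98, 154, 24)
Output shape: (13, 43, 52, 9)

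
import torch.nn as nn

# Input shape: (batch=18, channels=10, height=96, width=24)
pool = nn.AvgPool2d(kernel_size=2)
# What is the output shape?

Input shape: (18, 10, 96, 24)
Output shape: (18, 10, 48, 12)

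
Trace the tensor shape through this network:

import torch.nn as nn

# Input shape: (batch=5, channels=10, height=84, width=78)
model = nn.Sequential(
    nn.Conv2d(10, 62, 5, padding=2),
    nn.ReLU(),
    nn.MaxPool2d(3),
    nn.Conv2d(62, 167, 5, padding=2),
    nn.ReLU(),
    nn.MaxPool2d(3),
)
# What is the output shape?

Input shape: (5, 10, 84, 78)
  -> after first Conv2d: (5, 62, 84, 78)
  -> after first MaxPool2d: (5, 62, 28, 26)
  -> after second Conv2d: (5, 167, 28, 26)
Output shape: (5, 167, 9, 8)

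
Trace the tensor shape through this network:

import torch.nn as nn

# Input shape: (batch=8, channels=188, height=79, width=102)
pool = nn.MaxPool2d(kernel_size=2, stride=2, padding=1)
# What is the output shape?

Input shape: (8, 188, 79, 102)
Output shape: (8, 188, 40, 52)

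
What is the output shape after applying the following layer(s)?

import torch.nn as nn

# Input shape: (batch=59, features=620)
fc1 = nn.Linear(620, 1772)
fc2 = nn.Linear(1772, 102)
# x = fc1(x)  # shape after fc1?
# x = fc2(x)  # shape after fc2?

Input shape: (59, 620)
  -> after fc1: (59, 1772)
Output shape: (59, 102)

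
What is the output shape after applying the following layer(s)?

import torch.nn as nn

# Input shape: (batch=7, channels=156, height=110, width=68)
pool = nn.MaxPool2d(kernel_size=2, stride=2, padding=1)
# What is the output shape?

Input shape: (7, 156, 110, 68)
Output shape: (7, 156, 56, 35)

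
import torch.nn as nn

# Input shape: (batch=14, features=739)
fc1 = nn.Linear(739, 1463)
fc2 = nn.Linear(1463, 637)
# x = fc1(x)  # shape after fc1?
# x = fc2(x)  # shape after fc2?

Input shape: (14, 739)
  -> after fc1: (14, 1463)
Output shape: (14, 637)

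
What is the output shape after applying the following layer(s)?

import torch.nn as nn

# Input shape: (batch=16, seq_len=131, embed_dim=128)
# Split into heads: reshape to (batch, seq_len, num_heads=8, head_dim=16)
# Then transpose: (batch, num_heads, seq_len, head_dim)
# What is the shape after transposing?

Input shape: (16, 131, 128)
  -> after reshape: (16, 131, 8, 16)
Output shape: (16, 8, 131, 16)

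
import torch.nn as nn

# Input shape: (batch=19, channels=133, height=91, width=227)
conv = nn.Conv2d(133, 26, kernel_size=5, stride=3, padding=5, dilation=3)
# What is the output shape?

Input shape: (19, 133, 91, 227)
Output shape: (19, 26, 30, 75)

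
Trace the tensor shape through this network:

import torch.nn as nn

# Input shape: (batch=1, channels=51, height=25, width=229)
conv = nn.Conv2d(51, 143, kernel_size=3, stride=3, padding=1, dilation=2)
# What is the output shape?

Input shape: (1, 51, 25, 229)
Output shape: (1, 143, 8, 76)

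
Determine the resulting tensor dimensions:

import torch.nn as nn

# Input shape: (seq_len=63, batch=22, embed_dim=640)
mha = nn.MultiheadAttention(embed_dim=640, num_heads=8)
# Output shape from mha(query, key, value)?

Input shape: (63, 22, 640)
Output shape: (63, 22, 640)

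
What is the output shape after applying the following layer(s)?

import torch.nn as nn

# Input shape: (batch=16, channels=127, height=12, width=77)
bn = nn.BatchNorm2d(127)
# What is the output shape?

Input shape: (16, 127, 12, 77)
Output shape: (16, 127, 12, 77)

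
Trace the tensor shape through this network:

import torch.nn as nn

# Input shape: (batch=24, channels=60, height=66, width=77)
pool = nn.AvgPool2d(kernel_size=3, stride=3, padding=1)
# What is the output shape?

Input shape: (24, 60, 66, 77)
Output shape: (24, 60, 22, 26)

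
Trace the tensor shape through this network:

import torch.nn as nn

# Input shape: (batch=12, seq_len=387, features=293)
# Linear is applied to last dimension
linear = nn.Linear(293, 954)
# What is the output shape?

Input shape: (12, 387, 293)
Output shape: (12, 387, 954)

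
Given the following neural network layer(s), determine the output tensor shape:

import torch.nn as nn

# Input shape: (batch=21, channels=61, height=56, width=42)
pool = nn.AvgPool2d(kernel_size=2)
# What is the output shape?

Input shape: (21, 61, 56, 42)
Output shape: (21, 61, 28, 21)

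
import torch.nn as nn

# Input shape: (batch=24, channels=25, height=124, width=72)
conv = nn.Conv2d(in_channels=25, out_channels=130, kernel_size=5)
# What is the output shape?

Input shape: (24, 25, 124, 72)
Output shape: (24, 130, 120, 68)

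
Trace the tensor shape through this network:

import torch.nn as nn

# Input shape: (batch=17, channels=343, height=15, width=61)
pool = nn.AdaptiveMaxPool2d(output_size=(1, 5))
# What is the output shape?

Input shape: (17, 343, 15, 61)
Output shape: (17, 343, 1, 5)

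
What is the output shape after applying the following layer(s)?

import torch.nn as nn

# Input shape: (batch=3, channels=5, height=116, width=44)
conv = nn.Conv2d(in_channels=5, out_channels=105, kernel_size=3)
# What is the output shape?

Input shape: (3, 5, 116, 44)
Output shape: (3, 105, 114, 42)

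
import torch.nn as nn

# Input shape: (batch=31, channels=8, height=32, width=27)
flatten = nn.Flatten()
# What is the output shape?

Input shape: (31, 8, 32, 27)
Output shape: (31, 6912)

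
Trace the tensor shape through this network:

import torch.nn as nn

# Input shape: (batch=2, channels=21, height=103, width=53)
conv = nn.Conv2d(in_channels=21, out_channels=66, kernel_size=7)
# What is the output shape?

Input shape: (2, 21, 103, 53)
Output shape: (2, 66, 97, 47)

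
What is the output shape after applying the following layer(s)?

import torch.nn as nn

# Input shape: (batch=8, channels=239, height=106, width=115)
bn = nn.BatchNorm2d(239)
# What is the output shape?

Input shape: (8, 239, 106, 115)
Output shape: (8, 239, 106, 115)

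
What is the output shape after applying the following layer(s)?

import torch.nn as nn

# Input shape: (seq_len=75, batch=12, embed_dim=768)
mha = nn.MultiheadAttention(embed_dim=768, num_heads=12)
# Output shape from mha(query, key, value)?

Input shape: (75, 12, 768)
Output shape: (75, 12, 768)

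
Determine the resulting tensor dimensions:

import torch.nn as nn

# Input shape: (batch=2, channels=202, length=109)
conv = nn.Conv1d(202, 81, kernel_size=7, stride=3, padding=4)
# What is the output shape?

Input shape: (2, 202, 109)
Output shape: (2, 81, 37)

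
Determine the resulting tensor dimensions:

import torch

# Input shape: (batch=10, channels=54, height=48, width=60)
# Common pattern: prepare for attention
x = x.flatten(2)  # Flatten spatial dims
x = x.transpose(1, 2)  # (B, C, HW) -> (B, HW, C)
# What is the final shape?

Input shape: (10, 54, 48, 60)
  -> after flatten(2): (10, 54, 2880)
Output shape: (10, 2880, 54)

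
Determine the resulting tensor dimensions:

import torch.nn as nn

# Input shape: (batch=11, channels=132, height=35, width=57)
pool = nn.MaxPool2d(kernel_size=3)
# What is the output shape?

Input shape: (11, 132, 35, 57)
Output shape: (11, 132, 11, 19)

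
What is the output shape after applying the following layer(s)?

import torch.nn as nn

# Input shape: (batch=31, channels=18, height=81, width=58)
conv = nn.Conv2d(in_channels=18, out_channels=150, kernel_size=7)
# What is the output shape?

Input shape: (31, 18, 81, 58)
Output shape: (31, 150, 75, 52)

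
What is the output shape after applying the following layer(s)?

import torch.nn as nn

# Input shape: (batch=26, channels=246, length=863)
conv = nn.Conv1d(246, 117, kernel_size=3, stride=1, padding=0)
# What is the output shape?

Input shape: (26, 246, 863)
Output shape: (26, 117, 861)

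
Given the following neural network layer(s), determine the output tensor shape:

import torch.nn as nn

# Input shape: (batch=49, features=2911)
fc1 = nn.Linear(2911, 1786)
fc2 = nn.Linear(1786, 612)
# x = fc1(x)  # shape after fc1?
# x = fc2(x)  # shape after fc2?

Input shape: (49, 2911)
  -> after fc1: (49, 1786)
Output shape: (49, 612)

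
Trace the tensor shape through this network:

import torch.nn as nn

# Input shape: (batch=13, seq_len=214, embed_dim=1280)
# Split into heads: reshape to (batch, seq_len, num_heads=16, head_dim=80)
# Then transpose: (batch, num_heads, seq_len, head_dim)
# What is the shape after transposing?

Input shape: (13, 214, 1280)
  -> after reshape: (13, 214, 16, 80)
Output shape: (13, 16, 214, 80)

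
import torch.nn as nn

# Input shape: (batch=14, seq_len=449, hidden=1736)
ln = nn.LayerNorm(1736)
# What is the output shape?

Input shape: (14, 449, 1736)
Output shape: (14, 449, 1736)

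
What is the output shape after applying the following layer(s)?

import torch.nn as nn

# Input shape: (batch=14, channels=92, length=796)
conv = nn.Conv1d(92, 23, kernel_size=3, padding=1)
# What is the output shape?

Input shape: (14, 92, 796)
Output shape: (14, 23, 796)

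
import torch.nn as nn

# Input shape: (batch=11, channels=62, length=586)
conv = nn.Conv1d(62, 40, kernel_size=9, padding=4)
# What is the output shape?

Input shape: (11, 62, 586)
Output shape: (11, 40, 586)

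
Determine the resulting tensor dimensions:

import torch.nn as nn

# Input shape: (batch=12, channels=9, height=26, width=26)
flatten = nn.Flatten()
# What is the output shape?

Input shape: (12, 9, 26, 26)
Output shape: (12, 6084)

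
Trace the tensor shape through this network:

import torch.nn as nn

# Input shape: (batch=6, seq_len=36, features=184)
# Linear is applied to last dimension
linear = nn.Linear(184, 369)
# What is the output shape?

Input shape: (6, 36, 184)
Output shape: (6, 36, 369)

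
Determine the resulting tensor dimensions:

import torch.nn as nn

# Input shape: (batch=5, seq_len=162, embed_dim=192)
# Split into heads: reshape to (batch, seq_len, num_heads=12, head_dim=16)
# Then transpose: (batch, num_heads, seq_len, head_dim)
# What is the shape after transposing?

Input shape: (5, 162, 192)
  -> after reshape: (5, 162, 12, 16)
Output shape: (5, 12, 162, 16)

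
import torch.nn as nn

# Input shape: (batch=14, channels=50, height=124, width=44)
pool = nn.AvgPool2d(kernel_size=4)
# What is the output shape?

Input shape: (14, 50, 124, 44)
Output shape: (14, 50, 31, 11)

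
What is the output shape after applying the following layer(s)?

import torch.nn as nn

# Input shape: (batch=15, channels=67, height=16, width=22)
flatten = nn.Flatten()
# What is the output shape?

Input shape: (15, 67, 16, 22)
Output shape: (15, 23584)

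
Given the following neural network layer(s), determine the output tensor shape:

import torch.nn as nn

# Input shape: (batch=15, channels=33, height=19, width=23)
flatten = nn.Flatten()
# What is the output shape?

Input shape: (15, 33, 19, 23)
Output shape: (15, 14421)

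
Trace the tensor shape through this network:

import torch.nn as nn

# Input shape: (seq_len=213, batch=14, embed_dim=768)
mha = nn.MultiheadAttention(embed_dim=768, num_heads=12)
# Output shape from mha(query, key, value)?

Input shape: (213, 14, 768)
Output shape: (213, 14, 768)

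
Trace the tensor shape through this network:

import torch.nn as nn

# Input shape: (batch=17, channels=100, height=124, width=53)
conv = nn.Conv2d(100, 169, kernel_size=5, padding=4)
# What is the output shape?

Input shape: (17, 100, 124, 53)
Output shape: (17, 169, 128, 57)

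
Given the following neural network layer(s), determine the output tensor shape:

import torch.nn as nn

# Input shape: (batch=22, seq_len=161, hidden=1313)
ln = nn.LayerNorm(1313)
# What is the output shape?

Input shape: (22, 161, 1313)
Output shape: (22, 161, 1313)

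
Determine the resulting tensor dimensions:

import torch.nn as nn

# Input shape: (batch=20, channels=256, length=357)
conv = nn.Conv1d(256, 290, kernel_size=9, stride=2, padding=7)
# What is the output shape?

Input shape: (20, 256, 357)
Output shape: (20, 290, 182)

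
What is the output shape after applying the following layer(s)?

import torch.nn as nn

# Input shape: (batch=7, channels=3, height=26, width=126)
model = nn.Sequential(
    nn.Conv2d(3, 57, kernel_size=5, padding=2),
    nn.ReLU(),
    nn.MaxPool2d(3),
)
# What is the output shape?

Input shape: (7, 3, 26, 126)
  -> after Conv2d: (7, 57, 26, 126)
  -> after ReLU: (7, 57, 26, 126)
Output shape: (7, 57, 8, 42)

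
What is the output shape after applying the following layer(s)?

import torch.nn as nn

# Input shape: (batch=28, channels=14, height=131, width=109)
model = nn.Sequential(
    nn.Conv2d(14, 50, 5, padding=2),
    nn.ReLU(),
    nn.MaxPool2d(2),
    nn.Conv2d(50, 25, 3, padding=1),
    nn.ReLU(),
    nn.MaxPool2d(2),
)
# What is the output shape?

Input shape: (28, 14, 131, 109)
  -> after first Conv2d: (28, 50, 131, 109)
  -> after first MaxPool2d: (28, 50, 65, 54)
  -> after second Conv2d: (28, 25, 65, 54)
Output shape: (28, 25, 32, 27)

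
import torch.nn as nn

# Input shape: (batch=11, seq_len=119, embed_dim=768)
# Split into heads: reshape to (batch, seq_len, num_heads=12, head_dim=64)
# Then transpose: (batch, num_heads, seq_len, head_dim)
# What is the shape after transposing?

Input shape: (11, 119, 768)
  -> after reshape: (11, 119, 12, 64)
Output shape: (11, 12, 119, 64)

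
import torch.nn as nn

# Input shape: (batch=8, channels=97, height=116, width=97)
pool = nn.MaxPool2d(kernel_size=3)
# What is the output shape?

Input shape: (8, 97, 116, 97)
Output shape: (8, 97, 38, 32)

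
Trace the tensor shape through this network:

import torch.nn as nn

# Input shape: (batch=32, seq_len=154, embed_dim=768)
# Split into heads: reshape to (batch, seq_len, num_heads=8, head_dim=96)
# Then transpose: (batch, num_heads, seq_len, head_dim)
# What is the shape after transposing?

Input shape: (32, 154, 768)
  -> after reshape: (32, 154, 8, 96)
Output shape: (32, 8, 154, 96)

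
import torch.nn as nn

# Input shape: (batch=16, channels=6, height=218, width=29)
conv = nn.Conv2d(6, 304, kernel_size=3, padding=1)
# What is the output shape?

Input shape: (16, 6, 218, 29)
Output shape: (16, 304, 218, 29)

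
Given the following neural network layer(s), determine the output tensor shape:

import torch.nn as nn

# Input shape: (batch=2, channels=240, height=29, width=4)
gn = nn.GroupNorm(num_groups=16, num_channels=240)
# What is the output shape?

Input shape: (2, 240, 29, 4)
Output shape: (2, 240, 29, 4)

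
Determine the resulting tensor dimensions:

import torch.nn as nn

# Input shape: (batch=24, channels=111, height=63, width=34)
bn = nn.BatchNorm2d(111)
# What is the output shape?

Input shape: (24, 111, 63, 34)
Output shape: (24, 111, 63, 34)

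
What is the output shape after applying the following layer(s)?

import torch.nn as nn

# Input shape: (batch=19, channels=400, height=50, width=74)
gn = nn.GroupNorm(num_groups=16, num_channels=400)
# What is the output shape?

Input shape: (19, 400, 50, 74)
Output shape: (19, 400, 50, 74)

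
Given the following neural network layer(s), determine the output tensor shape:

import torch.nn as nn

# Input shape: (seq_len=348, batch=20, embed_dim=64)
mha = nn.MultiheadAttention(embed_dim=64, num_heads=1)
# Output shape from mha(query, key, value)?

Input shape: (348, 20, 64)
Output shape: (348, 20, 64)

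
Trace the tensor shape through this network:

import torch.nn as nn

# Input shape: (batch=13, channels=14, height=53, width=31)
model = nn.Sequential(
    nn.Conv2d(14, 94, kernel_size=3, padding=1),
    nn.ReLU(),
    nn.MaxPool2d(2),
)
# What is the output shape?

Input shape: (13, 14, 53, 31)
  -> after Conv2d: (13, 94, 53, 31)
  -> after ReLU: (13, 94, 53, 31)
Output shape: (13, 94, 26, 15)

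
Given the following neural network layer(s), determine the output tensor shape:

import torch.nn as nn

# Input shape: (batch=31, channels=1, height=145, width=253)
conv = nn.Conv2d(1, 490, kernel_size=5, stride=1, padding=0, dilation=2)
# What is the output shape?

Input shape: (31, 1, 145, 253)
Output shape: (31, 490, 137, 245)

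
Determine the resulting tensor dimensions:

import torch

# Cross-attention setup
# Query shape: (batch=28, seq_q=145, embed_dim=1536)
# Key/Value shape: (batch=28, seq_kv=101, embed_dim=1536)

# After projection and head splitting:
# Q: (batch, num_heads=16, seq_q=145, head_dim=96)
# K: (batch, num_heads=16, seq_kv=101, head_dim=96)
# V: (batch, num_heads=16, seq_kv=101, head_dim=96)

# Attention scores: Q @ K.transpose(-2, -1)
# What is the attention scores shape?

Input shape: (28, 145, 1536)
Output shape: (28, 16, 145, 101)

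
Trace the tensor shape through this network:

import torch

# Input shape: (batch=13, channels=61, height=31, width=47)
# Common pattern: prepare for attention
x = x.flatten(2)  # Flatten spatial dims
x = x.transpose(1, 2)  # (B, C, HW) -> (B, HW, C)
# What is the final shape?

Input shape: (13, 61, 31, 47)
  -> after flatten(2): (13, 61, 1457)
Output shape: (13, 1457, 61)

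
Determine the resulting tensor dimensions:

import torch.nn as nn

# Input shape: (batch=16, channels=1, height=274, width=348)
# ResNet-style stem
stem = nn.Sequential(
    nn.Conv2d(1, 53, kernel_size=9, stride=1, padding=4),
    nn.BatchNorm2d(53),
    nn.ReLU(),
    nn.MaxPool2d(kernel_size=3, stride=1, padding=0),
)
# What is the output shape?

Input shape: (16, 1, 274, 348)
  -> after Conv2d 9x9 stride=1: (16, 53, 274, 348)
Output shape: (16, 53, 272, 346)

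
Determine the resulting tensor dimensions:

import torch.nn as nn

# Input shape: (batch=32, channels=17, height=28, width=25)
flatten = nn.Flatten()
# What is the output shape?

Input shape: (32, 17, 28, 25)
Output shape: (32, 11900)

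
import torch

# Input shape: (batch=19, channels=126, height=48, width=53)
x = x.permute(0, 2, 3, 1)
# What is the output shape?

Input shape: (19, 126, 48, 53)
Output shape: (19, 48, 53, 126)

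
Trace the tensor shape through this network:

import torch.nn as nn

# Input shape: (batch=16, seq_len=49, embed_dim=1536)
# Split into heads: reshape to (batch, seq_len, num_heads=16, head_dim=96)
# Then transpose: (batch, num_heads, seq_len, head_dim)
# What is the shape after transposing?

Input shape: (16, 49, 1536)
  -> after reshape: (16, 49, 16, 96)
Output shape: (16, 16, 49, 96)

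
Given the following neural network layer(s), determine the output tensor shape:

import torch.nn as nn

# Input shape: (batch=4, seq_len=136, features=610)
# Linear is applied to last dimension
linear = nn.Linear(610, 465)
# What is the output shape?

Input shape: (4, 136, 610)
Output shape: (4, 136, 465)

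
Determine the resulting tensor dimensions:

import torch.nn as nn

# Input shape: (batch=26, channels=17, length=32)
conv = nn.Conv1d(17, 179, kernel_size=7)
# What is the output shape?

Input shape: (26, 17, 32)
Output shape: (26, 179, 26)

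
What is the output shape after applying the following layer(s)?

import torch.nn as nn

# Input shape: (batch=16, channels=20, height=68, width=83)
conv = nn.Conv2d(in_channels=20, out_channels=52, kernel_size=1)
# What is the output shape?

Input shape: (16, 20, 68, 83)
Output shape: (16, 52, 68, 83)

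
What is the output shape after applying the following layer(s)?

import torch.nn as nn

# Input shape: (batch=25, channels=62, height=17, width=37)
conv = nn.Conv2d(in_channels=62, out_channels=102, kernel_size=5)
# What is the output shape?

Input shape: (25, 62, 17, 37)
Output shape: (25, 102, 13, 33)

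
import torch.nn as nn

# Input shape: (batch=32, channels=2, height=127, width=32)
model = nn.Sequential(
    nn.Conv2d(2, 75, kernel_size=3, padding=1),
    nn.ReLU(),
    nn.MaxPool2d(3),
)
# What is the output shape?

Input shape: (32, 2, 127, 32)
  -> after Conv2d: (32, 75, 127, 32)
  -> after ReLU: (32, 75, 127, 32)
Output shape: (32, 75, 42, 10)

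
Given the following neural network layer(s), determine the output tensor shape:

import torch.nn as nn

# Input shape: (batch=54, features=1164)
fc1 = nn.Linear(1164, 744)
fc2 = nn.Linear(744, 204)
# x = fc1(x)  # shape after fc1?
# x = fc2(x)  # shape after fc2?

Input shape: (54, 1164)
  -> after fc1: (54, 744)
Output shape: (54, 204)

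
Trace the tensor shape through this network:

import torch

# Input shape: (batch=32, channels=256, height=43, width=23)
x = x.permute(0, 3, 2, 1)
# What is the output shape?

Input shape: (32, 256, 43, 23)
Output shape: (32, 23, 43, 256)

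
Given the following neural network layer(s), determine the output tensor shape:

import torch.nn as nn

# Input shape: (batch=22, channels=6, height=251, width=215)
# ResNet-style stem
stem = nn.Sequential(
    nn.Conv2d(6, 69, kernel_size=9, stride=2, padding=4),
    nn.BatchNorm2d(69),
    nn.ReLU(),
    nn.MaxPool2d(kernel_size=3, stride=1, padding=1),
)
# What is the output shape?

Input shape: (22, 6, 251, 215)
  -> after Conv2d 9x9 stride=2: (22, 69, 126, 108)
Output shape: (22, 69, 126, 108)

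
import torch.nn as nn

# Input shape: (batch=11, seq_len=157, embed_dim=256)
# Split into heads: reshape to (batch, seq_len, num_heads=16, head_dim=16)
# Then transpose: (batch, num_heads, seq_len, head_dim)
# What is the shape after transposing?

Input shape: (11, 157, 256)
  -> after reshape: (11, 157, 16, 16)
Output shape: (11, 16, 157, 16)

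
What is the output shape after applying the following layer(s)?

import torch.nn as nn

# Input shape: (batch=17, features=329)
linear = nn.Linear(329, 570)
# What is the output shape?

Input shape: (17, 329)
Output shape: (17, 570)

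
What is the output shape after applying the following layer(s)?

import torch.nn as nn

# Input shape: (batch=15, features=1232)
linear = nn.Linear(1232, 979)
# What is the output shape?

Input shape: (15, 1232)
Output shape: (15, 979)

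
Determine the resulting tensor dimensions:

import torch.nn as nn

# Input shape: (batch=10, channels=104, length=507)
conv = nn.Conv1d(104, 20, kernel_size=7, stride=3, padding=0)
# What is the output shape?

Input shape: (10, 104, 507)
Output shape: (10, 20, 167)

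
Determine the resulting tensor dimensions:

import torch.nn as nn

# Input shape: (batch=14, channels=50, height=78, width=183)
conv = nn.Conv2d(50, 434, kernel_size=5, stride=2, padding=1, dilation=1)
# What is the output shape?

Input shape: (14, 50, 78, 183)
Output shape: (14, 434, 38, 91)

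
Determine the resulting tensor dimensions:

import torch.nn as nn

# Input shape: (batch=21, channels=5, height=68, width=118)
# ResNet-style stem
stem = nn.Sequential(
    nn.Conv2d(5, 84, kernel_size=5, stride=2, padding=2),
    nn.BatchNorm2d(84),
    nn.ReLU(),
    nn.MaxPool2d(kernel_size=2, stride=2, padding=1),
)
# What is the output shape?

Input shape: (21, 5, 68, 118)
  -> after Conv2d 5x5 stride=2: (21, 84, 34, 59)
Output shape: (21, 84, 18, 30)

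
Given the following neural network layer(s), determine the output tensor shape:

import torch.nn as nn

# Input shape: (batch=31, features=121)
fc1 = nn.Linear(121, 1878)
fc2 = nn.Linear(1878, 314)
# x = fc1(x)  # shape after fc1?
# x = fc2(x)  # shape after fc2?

Input shape: (31, 121)
  -> after fc1: (31, 1878)
Output shape: (31, 314)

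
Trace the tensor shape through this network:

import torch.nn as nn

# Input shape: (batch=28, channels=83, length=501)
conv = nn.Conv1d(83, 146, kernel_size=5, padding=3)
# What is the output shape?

Input shape: (28, 83, 501)
Output shape: (28, 146, 503)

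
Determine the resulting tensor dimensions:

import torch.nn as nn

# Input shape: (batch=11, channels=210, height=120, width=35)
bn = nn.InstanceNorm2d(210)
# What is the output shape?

Input shape: (11, 210, 120, 35)
Output shape: (11, 210, 120, 35)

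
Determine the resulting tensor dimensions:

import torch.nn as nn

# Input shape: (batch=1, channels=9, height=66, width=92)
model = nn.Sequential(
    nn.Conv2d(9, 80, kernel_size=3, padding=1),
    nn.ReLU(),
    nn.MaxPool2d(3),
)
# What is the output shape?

Input shape: (1, 9, 66, 92)
  -> after Conv2d: (1, 80, 66, 92)
  -> after ReLU: (1, 80, 66, 92)
Output shape: (1, 80, 22, 30)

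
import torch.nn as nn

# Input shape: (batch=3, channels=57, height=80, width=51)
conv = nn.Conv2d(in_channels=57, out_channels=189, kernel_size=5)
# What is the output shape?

Input shape: (3, 57, 80, 51)
Output shape: (3, 189, 76, 47)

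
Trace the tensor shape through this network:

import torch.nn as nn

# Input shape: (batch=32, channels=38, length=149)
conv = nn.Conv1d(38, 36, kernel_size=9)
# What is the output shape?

Input shape: (32, 38, 149)
Output shape: (32, 36, 141)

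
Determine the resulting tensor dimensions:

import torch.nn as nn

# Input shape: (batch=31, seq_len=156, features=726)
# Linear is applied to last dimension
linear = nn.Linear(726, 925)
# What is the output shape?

Input shape: (31, 156, 726)
Output shape: (31, 156, 925)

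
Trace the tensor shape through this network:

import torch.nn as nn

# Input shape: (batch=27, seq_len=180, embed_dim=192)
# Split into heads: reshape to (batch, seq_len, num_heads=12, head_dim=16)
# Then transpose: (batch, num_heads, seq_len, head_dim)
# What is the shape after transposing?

Input shape: (27, 180, 192)
  -> after reshape: (27, 180, 12, 16)
Output shape: (27, 12, 180, 16)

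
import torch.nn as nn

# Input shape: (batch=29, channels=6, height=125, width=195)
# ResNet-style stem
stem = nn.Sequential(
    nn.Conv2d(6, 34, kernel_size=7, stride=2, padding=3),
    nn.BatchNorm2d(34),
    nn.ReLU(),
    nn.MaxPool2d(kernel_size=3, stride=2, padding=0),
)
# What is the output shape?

Input shape: (29, 6, 125, 195)
  -> after Conv2d 7x7 stride=2: (29, 34, 63, 98)
Output shape: (29, 34, 31, 48)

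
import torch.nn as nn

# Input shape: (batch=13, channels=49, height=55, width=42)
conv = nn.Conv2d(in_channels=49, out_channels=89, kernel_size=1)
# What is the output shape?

Input shape: (13, 49, 55, 42)
Output shape: (13, 89, 55, 42)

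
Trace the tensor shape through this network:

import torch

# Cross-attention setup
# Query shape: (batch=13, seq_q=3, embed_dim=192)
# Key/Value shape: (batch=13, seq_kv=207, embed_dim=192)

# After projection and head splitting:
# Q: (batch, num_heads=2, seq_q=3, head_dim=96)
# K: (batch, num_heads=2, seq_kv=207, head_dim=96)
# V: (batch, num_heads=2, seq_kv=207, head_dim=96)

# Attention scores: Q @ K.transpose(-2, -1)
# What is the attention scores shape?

Input shape: (13, 3, 192)
Output shape: (13, 2, 3, 207)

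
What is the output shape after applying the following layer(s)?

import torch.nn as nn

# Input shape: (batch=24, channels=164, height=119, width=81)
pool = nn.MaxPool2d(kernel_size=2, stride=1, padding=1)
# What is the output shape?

Input shape: (24, 164, 119, 81)
Output shape: (24, 164, 120, 82)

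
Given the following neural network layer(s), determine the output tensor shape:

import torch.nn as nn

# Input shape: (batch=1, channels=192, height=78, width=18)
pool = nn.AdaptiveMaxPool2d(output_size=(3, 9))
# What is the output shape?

Input shape: (1, 192, 78, 18)
Output shape: (1, 192, 3, 9)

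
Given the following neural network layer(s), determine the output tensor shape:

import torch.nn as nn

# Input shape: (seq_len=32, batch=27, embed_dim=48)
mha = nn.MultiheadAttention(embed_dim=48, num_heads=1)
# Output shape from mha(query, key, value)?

Input shape: (32, 27, 48)
Output shape: (32, 27, 48)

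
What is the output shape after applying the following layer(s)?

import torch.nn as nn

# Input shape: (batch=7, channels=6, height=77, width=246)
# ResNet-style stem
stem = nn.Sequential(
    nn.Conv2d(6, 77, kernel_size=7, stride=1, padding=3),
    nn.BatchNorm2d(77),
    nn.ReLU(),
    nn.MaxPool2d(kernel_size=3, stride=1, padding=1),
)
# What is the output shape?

Input shape: (7, 6, 77, 246)
  -> after Conv2d 7x7 stride=1: (7, 77, 77, 246)
Output shape: (7, 77, 77, 246)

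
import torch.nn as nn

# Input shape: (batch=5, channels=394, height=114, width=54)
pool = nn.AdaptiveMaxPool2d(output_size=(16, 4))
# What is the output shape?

Input shape: (5, 394, 114, 54)
Output shape: (5, 394, 16, 4)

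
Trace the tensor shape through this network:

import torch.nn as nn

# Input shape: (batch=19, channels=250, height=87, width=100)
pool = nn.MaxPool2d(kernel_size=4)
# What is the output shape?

Input shape: (19, 250, 87, 100)
Output shape: (19, 250, 21, 25)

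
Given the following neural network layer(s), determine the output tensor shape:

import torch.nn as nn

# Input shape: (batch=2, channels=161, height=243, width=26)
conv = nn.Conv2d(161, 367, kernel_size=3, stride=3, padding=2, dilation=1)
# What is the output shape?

Input shape: (2, 161, 243, 26)
Output shape: (2, 367, 82, 10)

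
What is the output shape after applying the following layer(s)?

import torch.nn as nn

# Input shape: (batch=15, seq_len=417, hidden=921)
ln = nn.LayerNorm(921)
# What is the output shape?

Input shape: (15, 417, 921)
Output shape: (15, 417, 921)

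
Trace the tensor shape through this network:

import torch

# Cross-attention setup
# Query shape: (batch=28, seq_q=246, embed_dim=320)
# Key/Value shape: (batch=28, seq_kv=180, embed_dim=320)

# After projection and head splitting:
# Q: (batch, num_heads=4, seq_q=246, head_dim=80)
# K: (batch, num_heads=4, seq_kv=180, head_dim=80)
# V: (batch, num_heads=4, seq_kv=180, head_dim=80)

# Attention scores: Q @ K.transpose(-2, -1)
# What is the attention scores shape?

Input shape: (28, 246, 320)
Output shape: (28, 4, 246, 180)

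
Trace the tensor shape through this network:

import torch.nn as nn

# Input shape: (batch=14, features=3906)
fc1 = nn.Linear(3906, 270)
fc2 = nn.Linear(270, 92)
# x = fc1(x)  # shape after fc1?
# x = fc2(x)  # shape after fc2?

Input shape: (14, 3906)
  -> after fc1: (14, 270)
Output shape: (14, 92)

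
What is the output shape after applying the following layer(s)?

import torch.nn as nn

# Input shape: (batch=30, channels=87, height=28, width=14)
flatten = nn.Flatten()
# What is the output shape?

Input shape: (30, 87, 28, 14)
Output shape: (30, 34104)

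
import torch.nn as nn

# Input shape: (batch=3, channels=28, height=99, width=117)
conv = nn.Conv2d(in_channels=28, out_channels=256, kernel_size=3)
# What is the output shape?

Input shape: (3, 28, 99, 117)
Output shape: (3, 256, 97, 115)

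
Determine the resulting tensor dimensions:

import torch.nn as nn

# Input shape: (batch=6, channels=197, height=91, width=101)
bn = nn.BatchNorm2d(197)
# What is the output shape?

Input shape: (6, 197, 91, 101)
Output shape: (6, 197, 91, 101)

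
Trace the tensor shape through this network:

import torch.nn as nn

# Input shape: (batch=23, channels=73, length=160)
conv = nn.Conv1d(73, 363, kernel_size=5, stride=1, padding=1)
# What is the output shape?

Input shape: (23, 73, 160)
Output shape: (23, 363, 158)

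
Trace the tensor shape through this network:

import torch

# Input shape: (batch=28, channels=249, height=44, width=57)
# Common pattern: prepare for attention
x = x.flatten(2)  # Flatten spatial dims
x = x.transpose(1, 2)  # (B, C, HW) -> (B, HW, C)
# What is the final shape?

Input shape: (28, 249, 44, 57)
  -> after flatten(2): (28, 249, 2508)
Output shape: (28, 2508, 249)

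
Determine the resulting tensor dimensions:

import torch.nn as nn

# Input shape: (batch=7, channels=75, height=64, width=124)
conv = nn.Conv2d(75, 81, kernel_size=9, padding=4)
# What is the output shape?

Input shape: (7, 75, 64, 124)
Output shape: (7, 81, 64, 124)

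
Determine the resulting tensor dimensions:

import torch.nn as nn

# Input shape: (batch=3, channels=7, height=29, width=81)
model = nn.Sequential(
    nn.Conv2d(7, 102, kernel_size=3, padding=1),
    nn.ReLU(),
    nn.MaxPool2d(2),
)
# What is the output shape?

Input shape: (3, 7, 29, 81)
  -> after Conv2d: (3, 102, 29, 81)
  -> after ReLU: (3, 102, 29, 81)
Output shape: (3, 102, 14, 40)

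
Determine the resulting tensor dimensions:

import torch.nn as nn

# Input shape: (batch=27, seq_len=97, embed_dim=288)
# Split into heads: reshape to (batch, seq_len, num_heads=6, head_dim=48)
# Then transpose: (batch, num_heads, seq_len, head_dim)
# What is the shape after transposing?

Input shape: (27, 97, 288)
  -> after reshape: (27, 97, 6, 48)
Output shape: (27, 6, 97, 48)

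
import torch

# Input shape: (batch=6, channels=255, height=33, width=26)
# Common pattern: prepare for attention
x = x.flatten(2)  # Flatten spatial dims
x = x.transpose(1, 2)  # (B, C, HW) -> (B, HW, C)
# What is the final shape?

Input shape: (6, 255, 33, 26)
  -> after flatten(2): (6, 255, 858)
Output shape: (6, 858, 255)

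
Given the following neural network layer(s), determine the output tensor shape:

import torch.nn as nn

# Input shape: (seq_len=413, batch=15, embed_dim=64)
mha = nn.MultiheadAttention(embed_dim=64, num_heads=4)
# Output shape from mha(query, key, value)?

Input shape: (413, 15, 64)
Output shape: (413, 15, 64)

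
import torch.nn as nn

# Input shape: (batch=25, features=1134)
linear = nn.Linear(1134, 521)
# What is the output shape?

Input shape: (25, 1134)
Output shape: (25, 521)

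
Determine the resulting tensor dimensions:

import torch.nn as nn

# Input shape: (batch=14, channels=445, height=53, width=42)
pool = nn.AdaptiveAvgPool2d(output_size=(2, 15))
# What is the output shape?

Input shape: (14, 445, 53, 42)
Output shape: (14, 445, 2, 15)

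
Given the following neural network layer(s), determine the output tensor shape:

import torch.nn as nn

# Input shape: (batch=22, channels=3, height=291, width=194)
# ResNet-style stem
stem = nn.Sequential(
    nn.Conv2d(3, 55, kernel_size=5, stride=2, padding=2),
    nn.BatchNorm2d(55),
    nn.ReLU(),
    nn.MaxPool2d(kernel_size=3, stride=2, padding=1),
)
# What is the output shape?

Input shape: (22, 3, 291, 194)
  -> after Conv2d 5x5 stride=2: (22, 55, 146, 97)
Output shape: (22, 55, 73, 49)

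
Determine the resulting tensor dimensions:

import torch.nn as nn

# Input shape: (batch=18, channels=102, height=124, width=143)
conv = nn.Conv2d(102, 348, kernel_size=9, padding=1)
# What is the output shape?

Input shape: (18, 102, 124, 143)
Output shape: (18, 348, 118, 137)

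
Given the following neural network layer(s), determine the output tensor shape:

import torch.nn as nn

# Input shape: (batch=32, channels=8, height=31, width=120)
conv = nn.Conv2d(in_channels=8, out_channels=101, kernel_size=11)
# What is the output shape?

Input shape: (32, 8, 31, 120)
Output shape: (32, 101, 21, 110)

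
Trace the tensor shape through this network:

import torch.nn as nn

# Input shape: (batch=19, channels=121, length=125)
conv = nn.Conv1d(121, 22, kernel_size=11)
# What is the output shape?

Input shape: (19, 121, 125)
Output shape: (19, 22, 115)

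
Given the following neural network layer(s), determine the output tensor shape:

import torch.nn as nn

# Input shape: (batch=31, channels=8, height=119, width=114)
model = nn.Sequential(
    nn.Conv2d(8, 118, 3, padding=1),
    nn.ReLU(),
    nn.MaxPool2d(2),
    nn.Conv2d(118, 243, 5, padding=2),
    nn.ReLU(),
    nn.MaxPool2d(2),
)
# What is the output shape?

Input shape: (31, 8, 119, 114)
  -> after first Conv2d: (31, 118, 119, 114)
  -> after first MaxPool2d: (31, 118, 59, 57)
  -> after second Conv2d: (31, 243, 59, 57)
Output shape: (31, 243, 29, 28)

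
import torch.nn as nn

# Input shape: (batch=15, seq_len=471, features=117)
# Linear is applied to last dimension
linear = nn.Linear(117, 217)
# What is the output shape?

Input shape: (15, 471, 117)
Output shape: (15, 471, 217)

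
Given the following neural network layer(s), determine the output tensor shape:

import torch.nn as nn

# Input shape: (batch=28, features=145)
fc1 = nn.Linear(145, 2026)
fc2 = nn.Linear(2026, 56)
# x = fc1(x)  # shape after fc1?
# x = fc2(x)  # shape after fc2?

Input shape: (28, 145)
  -> after fc1: (28, 2026)
Output shape: (28, 56)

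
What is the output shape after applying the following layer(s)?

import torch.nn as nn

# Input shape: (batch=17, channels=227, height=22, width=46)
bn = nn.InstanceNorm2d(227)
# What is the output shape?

Input shape: (17, 227, 22, 46)
Output shape: (17, 227, 22, 46)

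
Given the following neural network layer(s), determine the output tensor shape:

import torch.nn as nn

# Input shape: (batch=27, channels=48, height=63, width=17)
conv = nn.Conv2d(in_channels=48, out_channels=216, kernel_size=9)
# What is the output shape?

Input shape: (27, 48, 63, 17)
Output shape: (27, 216, 55, 9)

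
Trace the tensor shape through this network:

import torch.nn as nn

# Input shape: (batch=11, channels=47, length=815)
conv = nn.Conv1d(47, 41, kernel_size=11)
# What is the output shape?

Input shape: (11, 47, 815)
Output shape: (11, 41, 805)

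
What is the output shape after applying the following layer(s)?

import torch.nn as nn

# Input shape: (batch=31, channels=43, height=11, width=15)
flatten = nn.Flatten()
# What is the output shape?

Input shape: (31, 43, 11, 15)
Output shape: (31, 7095)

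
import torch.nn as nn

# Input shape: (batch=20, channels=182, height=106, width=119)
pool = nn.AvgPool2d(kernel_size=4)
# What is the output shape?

Input shape: (20, 182, 106, 119)
Output shape: (20, 182, 26, 29)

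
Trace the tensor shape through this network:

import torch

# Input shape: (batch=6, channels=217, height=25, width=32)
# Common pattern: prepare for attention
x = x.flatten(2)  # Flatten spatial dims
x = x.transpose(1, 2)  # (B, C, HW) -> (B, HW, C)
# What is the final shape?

Input shape: (6, 217, 25, 32)
  -> after flatten(2): (6, 217, 800)
Output shape: (6, 800, 217)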